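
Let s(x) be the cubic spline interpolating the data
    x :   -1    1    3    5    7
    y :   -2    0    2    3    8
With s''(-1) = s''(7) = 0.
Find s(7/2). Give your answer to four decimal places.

2.1696

Put M_i = s'' at the i-th knot. Here h = (2, 2, 2, 2) and Δ = (1, 1, 1/2, 5/2), so the interior equations h_(i-1)·M_(i-1) + 2(h_(i-1)+h_i)·M_i + h_i·M_(i+1) = 6(Δ_i − Δ_(i-1)) read
  2·M_0 + 8·M_1 + 2·M_2 = 6(Δ_1 - Δ_0) = 0
  2·M_1 + 8·M_2 + 2·M_3 = 6(Δ_2 - Δ_1) = -3
  2·M_2 + 8·M_3 + 2·M_4 = 6(Δ_3 - Δ_2) = 12
Natural end conditions: M_0 = M_4 = 0.
Solving the tridiagonal system: M_0 = 0, M_1 = 3/14, M_2 = -6/7, M_3 = 12/7, M_4 = 0.
On [3, 5], s(x) = 2 + 1/2·(x - 3) - 3/7·(x - 3)² + 3/14·(x - 3)³.
With (x - 3) = 1/2: s(7/2) = 243/112.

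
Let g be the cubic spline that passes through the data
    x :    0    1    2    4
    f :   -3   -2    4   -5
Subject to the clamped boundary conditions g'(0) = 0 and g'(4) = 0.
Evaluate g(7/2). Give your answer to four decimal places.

Put m_i = g'' at the i-th knot. Here h = (1, 1, 2) and Δ = (1, 6, -9/2), so the interior equations h_(i-1)·m_(i-1) + 2(h_(i-1)+h_i)·m_i + h_i·m_(i+1) = 6(Δ_i − Δ_(i-1)) read
  1·m_0 + 4·m_1 + 1·m_2 = 6(Δ_1 - Δ_0) = 30
  1·m_1 + 6·m_2 + 2·m_3 = 6(Δ_2 - Δ_1) = -63
Clamped end conditions give two more equations: 2h_0·m_0 + h_0·m_1 = 6(Δ_0 - g'(0)) = 6 and h_2·m_2 + 2h_2·m_3 = 6(g'(4) - Δ_2) = 27.
Hence m_0 = -75/22, m_1 = 141/11, m_2 = -393/22, m_3 = 345/22.
On [2, 4], g(x) = 4 + 24/11·(x - 2) - 393/44·(x - 2)² + 123/44·(x - 2)³.
With (x - 2) = 3/2: g(7/2) = -1193/352.

-3.3892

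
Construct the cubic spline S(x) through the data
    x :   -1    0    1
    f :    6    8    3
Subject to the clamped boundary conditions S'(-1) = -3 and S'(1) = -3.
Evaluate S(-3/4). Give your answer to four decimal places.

With M_i denoting the second derivative at x_i, h_i = 1, 1, and Δ_i = (y_(i+1) − y_i)/h_i = 2, -5:
  1·M_0 + 4·M_1 + 1·M_2 = 6(Δ_1 - Δ_0) = -42
Clamped end conditions give two more equations: 2h_0·M_0 + h_0·M_1 = 6(Δ_0 - S'(-1)) = 30 and h_1·M_1 + 2h_1·M_2 = 6(S'(1) - Δ_1) = 12.
Forward elimination and back-substitution give M_0 = 51/2, M_1 = -21, M_2 = 33/2.
On [-1, 0], S(x) = 6 - 3·(x + 1) + 51/4·(x + 1)² - 31/4·(x + 1)³.
With (x + 1) = 1/4: S(-3/4) = 1517/256.

5.9258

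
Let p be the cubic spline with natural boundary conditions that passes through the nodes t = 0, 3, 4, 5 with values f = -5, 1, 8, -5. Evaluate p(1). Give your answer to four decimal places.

-6.4409

Let m_i = p''(x_i). Step sizes h_i = 3, 1, 1; slopes of the chords Δ_i = (y_(i+1) - y_i)/h_i = 2, 7, -13.
  3·m_0 + 8·m_1 + 1·m_2 = 6(Δ_1 - Δ_0) = 30
  1·m_1 + 4·m_2 + 1·m_3 = 6(Δ_2 - Δ_1) = -120
Natural end conditions: m_0 = m_3 = 0.
Solving the tridiagonal system: m_0 = 0, m_1 = 240/31, m_2 = -990/31, m_3 = 0.
On [0, 3], p(t) = -5 - 58/31·t + 0·t² + 40/93·t³.
With t = 1: p(1) = -599/93.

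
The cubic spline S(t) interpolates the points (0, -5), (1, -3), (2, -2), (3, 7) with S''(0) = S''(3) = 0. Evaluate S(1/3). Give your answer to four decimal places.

-4.0963

Put M_i = S'' at the i-th knot. Here h = (1, 1, 1) and Δ = (2, 1, 9), so the interior equations h_(i-1)·M_(i-1) + 2(h_(i-1)+h_i)·M_i + h_i·M_(i+1) = 6(Δ_i − Δ_(i-1)) read
  1·M_0 + 4·M_1 + 1·M_2 = 6(Δ_1 - Δ_0) = -6
  1·M_1 + 4·M_2 + 1·M_3 = 6(Δ_2 - Δ_1) = 48
Natural end conditions: M_0 = M_3 = 0.
Hence M_0 = 0, M_1 = -24/5, M_2 = 66/5, M_3 = 0.
On [0, 1], S(t) = -5 + 14/5·t + 0·t² - 4/5·t³.
With t = 1/3: S(1/3) = -553/135.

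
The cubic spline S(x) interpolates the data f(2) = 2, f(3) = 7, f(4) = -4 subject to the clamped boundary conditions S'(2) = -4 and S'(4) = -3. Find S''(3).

With M_i denoting the second derivative at x_i, h_i = 1, 1, and Δ_i = (y_(i+1) − y_i)/h_i = 5, -11:
  1·M_0 + 4·M_1 + 1·M_2 = 6(Δ_1 - Δ_0) = -96
Clamped end conditions give two more equations: 2h_0·M_0 + h_0·M_1 = 6(Δ_0 - S'(2)) = 54 and h_1·M_1 + 2h_1·M_2 = 6(S'(4) - Δ_1) = 48.
Solving the tridiagonal system: M_0 = 103/2, M_1 = -49, M_2 = 97/2.

-49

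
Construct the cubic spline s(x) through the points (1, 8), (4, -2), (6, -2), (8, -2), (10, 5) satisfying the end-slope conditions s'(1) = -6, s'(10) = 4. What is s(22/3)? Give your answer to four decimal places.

-2.5346

With M_i denoting the second derivative at x_i, h_i = 3, 2, 2, 2, and Δ_i = (y_(i+1) − y_i)/h_i = -10/3, 0, 0, 7/2:
  3·M_0 + 10·M_1 + 2·M_2 = 6(Δ_1 - Δ_0) = 20
  2·M_1 + 8·M_2 + 2·M_3 = 6(Δ_2 - Δ_1) = 0
  2·M_2 + 8·M_3 + 2·M_4 = 6(Δ_3 - Δ_2) = 21
Clamped end conditions give two more equations: 2h_0·M_0 + h_0·M_1 = 6(Δ_0 - s'(1)) = 16 and h_3·M_3 + 2h_3·M_4 = 6(s'(10) - Δ_3) = 3.
Forward elimination and back-substitution give M_0 = 251/138, M_1 = 39/23, M_2 = -111/92, M_3 = 72/23, M_4 = -75/92.
On [6, 8], s(x) = -2 - 11/46·(x - 6) - 111/184·(x - 6)² + 133/368·(x - 6)³.
With (x - 6) = 4/3: s(22/3) = -1574/621.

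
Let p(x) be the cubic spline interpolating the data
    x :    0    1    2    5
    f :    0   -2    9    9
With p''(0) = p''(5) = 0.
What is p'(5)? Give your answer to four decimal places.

Put M_i = p'' at the i-th knot. Here h = (1, 1, 3) and Δ = (-2, 11, 0), so the interior equations h_(i-1)·M_(i-1) + 2(h_(i-1)+h_i)·M_i + h_i·M_(i+1) = 6(Δ_i − Δ_(i-1)) read
  1·M_0 + 4·M_1 + 1·M_2 = 6(Δ_1 - Δ_0) = 78
  1·M_1 + 8·M_2 + 3·M_3 = 6(Δ_2 - Δ_1) = -66
Natural end conditions: M_0 = M_3 = 0.
Hence M_0 = 0, M_1 = 690/31, M_2 = -342/31, M_3 = 0.
On [2, 5], p'(x) = b_2 + 2c_2·(x - 2) + 3d_2·(x - 2)² with b_2 = Δ_2 - h_2(2M_2 + M_3)/6 = 342/31, c_2 = M_2/2 = -171/31, d_2 = (M_3 - M_2)/(6h_2) = 19/31. So p'(5) = -171/31.

-5.5161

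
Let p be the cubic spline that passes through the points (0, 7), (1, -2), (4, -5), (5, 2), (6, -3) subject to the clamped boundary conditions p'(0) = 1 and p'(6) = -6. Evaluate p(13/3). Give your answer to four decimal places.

-1.9600

Let σ_i = p''(x_i). Step sizes h_i = 1, 3, 1, 1; slopes of the chords Δ_i = (y_(i+1) - y_i)/h_i = -9, -1, 7, -5.
  1·σ_0 + 8·σ_1 + 3·σ_2 = 6(Δ_1 - Δ_0) = 48
  3·σ_1 + 8·σ_2 + 1·σ_3 = 6(Δ_2 - Δ_1) = 48
  1·σ_2 + 4·σ_3 + 1·σ_4 = 6(Δ_3 - Δ_2) = -72
Clamped end conditions give two more equations: 2h_0·σ_0 + h_0·σ_1 = 6(Δ_0 - p'(0)) = -60 and h_3·σ_3 + 2h_3·σ_4 = 6(p'(6) - Δ_3) = -6.
Solving the tridiagonal system: σ_0 = -1295/38, σ_1 = 155/19, σ_2 = 213/38, σ_3 = -405/19, σ_4 = 291/38.
On [4, 5], p(x) = -5 + 165/19·(x - 4) + 213/76·(x - 4)² - 341/76·(x - 4)³.
With (x - 4) = 1/3: p(13/3) = -2011/1026.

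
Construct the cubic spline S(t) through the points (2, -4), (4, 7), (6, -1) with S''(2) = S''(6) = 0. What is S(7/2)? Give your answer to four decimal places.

Put m_i = S'' at the i-th knot. Here h = (2, 2) and Δ = (11/2, -4), so the interior equations h_(i-1)·m_(i-1) + 2(h_(i-1)+h_i)·m_i + h_i·m_(i+1) = 6(Δ_i − Δ_(i-1)) read
  2·m_0 + 8·m_1 + 2·m_2 = 6(Δ_1 - Δ_0) = -57
Natural end conditions: m_0 = m_2 = 0.
Solving the tridiagonal system: m_0 = 0, m_1 = -57/8, m_2 = 0.
On [2, 4], S(t) = -4 + 63/8·(t - 2) + 0·(t - 2)² - 19/32·(t - 2)³.
With (t - 2) = 3/2: S(7/2) = 1487/256.

5.8086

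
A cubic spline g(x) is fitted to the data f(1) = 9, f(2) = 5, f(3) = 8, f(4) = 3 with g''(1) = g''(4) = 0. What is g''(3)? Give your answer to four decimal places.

Put σ_i = g'' at the i-th knot. Here h = (1, 1, 1) and Δ = (-4, 3, -5), so the interior equations h_(i-1)·σ_(i-1) + 2(h_(i-1)+h_i)·σ_i + h_i·σ_(i+1) = 6(Δ_i − Δ_(i-1)) read
  1·σ_0 + 4·σ_1 + 1·σ_2 = 6(Δ_1 - Δ_0) = 42
  1·σ_1 + 4·σ_2 + 1·σ_3 = 6(Δ_2 - Δ_1) = -48
Natural end conditions: σ_0 = σ_3 = 0.
Forward elimination and back-substitution give σ_0 = 0, σ_1 = 72/5, σ_2 = -78/5, σ_3 = 0.

-15.6000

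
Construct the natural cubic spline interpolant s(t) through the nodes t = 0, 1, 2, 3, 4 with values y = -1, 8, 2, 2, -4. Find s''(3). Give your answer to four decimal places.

-13.8214

Let m_i = s''(x_i). Step sizes h_i = 1, 1, 1, 1; slopes of the chords Δ_i = (y_(i+1) - y_i)/h_i = 9, -6, 0, -6.
  1·m_0 + 4·m_1 + 1·m_2 = 6(Δ_1 - Δ_0) = -90
  1·m_1 + 4·m_2 + 1·m_3 = 6(Δ_2 - Δ_1) = 36
  1·m_2 + 4·m_3 + 1·m_4 = 6(Δ_3 - Δ_2) = -36
Natural end conditions: m_0 = m_4 = 0.
Solving the tridiagonal system: m_0 = 0, m_1 = -765/28, m_2 = 135/7, m_3 = -387/28, m_4 = 0.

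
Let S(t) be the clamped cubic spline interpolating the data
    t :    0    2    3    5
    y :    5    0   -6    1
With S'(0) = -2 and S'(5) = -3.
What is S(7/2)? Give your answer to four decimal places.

Put σ_i = S'' at the i-th knot. Here h = (2, 1, 2) and Δ = (-5/2, -6, 7/2), so the interior equations h_(i-1)·σ_(i-1) + 2(h_(i-1)+h_i)·σ_i + h_i·σ_(i+1) = 6(Δ_i − Δ_(i-1)) read
  2·σ_0 + 6·σ_1 + 1·σ_2 = 6(Δ_1 - Δ_0) = -21
  1·σ_1 + 6·σ_2 + 2·σ_3 = 6(Δ_2 - Δ_1) = 57
Clamped end conditions give two more equations: 2h_0·σ_0 + h_0·σ_1 = 6(Δ_0 - S'(0)) = -3 and h_2·σ_2 + 2h_2·σ_3 = 6(S'(5) - Δ_2) = -39.
Hence σ_0 = 23/8, σ_1 = -29/4, σ_2 = 67/4, σ_3 = -145/8.
On [3, 5], S(t) = -6 - 13/8·(t - 3) + 67/8·(t - 3)² - 93/32·(t - 3)³.
With (t - 3) = 1/2: S(7/2) = -1301/256.

-5.0820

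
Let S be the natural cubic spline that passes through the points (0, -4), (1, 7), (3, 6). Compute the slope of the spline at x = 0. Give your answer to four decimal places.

Let M_i = S''(x_i). Step sizes h_i = 1, 2; slopes of the chords Δ_i = (y_(i+1) - y_i)/h_i = 11, -1/2.
  1·M_0 + 6·M_1 + 2·M_2 = 6(Δ_1 - Δ_0) = -69
Natural end conditions: M_0 = M_2 = 0.
Hence M_0 = 0, M_1 = -23/2, M_2 = 0.
On [0, 1], S'(x) = b_0 + 2c_0·x + 3d_0·x² with b_0 = Δ_0 - h_0(2M_0 + M_1)/6 = 155/12, c_0 = M_0/2 = 0, d_0 = (M_1 - M_0)/(6h_0) = -23/12. So S'(0) = 155/12.

12.9167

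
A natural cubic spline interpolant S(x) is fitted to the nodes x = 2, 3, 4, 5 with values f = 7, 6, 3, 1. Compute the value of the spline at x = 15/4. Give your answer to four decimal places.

3.7594

Let M_i = S''(x_i). Step sizes h_i = 1, 1, 1; slopes of the chords Δ_i = (y_(i+1) - y_i)/h_i = -1, -3, -2.
  1·M_0 + 4·M_1 + 1·M_2 = 6(Δ_1 - Δ_0) = -12
  1·M_1 + 4·M_2 + 1·M_3 = 6(Δ_2 - Δ_1) = 6
Natural end conditions: M_0 = M_3 = 0.
Hence M_0 = 0, M_1 = -18/5, M_2 = 12/5, M_3 = 0.
On [3, 4], S(x) = 6 - 11/5·(x - 3) - 9/5·(x - 3)² + 1·(x - 3)³.
With (x - 3) = 3/4: S(15/4) = 1203/320.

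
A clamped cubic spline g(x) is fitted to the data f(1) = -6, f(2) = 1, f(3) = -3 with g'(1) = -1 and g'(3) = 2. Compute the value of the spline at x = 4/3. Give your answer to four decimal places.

-4.4815

Put m_i = g'' at the i-th knot. Here h = (1, 1) and Δ = (7, -4), so the interior equations h_(i-1)·m_(i-1) + 2(h_(i-1)+h_i)·m_i + h_i·m_(i+1) = 6(Δ_i − Δ_(i-1)) read
  1·m_0 + 4·m_1 + 1·m_2 = 6(Δ_1 - Δ_0) = -66
Clamped end conditions give two more equations: 2h_0·m_0 + h_0·m_1 = 6(Δ_0 - g'(1)) = 48 and h_1·m_1 + 2h_1·m_2 = 6(g'(3) - Δ_1) = 36.
Solving: m_0 = 42, m_1 = -36, m_2 = 36.
On [1, 2], g(x) = -6 - 1·(x - 1) + 21·(x - 1)² - 13·(x - 1)³.
With (x - 1) = 1/3: g(4/3) = -121/27.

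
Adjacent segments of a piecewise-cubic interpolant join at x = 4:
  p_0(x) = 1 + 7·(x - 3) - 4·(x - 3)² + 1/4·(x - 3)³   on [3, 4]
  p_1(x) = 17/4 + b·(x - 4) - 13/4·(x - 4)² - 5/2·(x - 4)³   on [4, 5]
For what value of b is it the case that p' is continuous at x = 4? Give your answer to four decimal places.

p_0'(x) = 7 - 8·(x - 3) + 3/4·(x - 3)², so p_0'(4) = -1/4. On the right, p_1'(4) = b, so b = -1/4.

-0.2500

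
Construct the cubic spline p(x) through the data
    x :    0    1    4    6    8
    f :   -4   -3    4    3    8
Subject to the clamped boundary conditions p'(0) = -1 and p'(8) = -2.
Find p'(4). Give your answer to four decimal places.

Put M_i = p'' at the i-th knot. Here h = (1, 3, 2, 2) and Δ = (1, 7/3, -1/2, 5/2), so the interior equations h_(i-1)·M_(i-1) + 2(h_(i-1)+h_i)·M_i + h_i·M_(i+1) = 6(Δ_i − Δ_(i-1)) read
  1·M_0 + 8·M_1 + 3·M_2 = 6(Δ_1 - Δ_0) = 8
  3·M_1 + 10·M_2 + 2·M_3 = 6(Δ_2 - Δ_1) = -17
  2·M_2 + 8·M_3 + 2·M_4 = 6(Δ_3 - Δ_2) = 18
Clamped end conditions give two more equations: 2h_0·M_0 + h_0·M_1 = 6(Δ_0 - p'(0)) = 12 and h_3·M_3 + 2h_3·M_4 = 6(p'(8) - Δ_3) = -27.
Forward elimination and back-substitution give M_0 = 751/144, M_1 = 113/72, M_2 = -469/144, M_3 = 391/72, M_4 = -1363/144.
On [4, 6], p'(x) = b_2 + 2c_2·(x - 4) + 3d_2·(x - 4)² with b_2 = Δ_2 - h_2(2M_2 + M_3)/6 = -5/36, c_2 = M_2/2 = -469/288, d_2 = (M_3 - M_2)/(6h_2) = 139/192. So p'(4) = -5/36.

-0.1389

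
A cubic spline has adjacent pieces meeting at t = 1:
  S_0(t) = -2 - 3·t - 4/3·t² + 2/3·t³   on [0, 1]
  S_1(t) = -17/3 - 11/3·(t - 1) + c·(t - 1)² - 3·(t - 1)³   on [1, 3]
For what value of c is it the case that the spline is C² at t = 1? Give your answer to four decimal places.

0.6667

S_0''(t) = -8/3 + 4·t, so S_0''(1) = 4/3. On the right, S_1''(1) = 2c, so c = 2/3.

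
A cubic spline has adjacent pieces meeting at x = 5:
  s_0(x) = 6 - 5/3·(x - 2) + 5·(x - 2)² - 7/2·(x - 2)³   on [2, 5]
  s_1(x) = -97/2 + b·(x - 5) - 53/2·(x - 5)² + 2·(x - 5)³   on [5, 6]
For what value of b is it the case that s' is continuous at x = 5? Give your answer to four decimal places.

s_0'(x) = -5/3 + 10·(x - 2) - 21/2·(x - 2)², so s_0'(5) = -397/6. On the right, s_1'(5) = b, so b = -397/6.

-66.1667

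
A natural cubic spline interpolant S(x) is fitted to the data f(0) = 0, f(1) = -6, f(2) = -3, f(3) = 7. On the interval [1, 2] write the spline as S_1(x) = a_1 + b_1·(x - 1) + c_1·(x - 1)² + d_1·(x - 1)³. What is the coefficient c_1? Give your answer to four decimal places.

Let m_i = S''(x_i). Step sizes h_i = 1, 1, 1; slopes of the chords Δ_i = (y_(i+1) - y_i)/h_i = -6, 3, 10.
  1·m_0 + 4·m_1 + 1·m_2 = 6(Δ_1 - Δ_0) = 54
  1·m_1 + 4·m_2 + 1·m_3 = 6(Δ_2 - Δ_1) = 42
Natural end conditions: m_0 = m_3 = 0.
Hence m_0 = 0, m_1 = 58/5, m_2 = 38/5, m_3 = 0.
On [1, 2], with S_1(x) = a_1 + b_1·(x - 1) + c_1·(x - 1)² + d_1·(x - 1)³: c_1 = m_1/2 = 29/5, d_1 = (m_2 - m_1)/(6h_1) = -2/3, b_1 = Δ_1 - h_1(2m_1 + m_2)/6 = -32/15.

5.8000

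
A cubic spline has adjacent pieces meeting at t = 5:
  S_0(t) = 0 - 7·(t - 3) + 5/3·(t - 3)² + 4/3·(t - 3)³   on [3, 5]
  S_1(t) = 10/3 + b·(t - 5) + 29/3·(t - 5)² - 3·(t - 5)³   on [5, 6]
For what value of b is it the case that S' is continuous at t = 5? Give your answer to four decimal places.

15.6667

S_0'(t) = -7 + 10/3·(t - 3) + 4·(t - 3)², so S_0'(5) = 47/3. On the right, S_1'(5) = b, so b = 47/3.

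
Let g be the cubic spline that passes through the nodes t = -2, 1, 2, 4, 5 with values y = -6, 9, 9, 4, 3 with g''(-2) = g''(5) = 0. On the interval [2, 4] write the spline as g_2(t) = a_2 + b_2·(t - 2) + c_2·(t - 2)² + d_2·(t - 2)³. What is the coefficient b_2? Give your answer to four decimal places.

-1.4800

Let M_i = g''(x_i). Step sizes h_i = 3, 1, 2, 1; slopes of the chords Δ_i = (y_(i+1) - y_i)/h_i = 5, 0, -5/2, -1.
  3·M_0 + 8·M_1 + 1·M_2 = 6(Δ_1 - Δ_0) = -30
  1·M_1 + 6·M_2 + 2·M_3 = 6(Δ_2 - Δ_1) = -15
  2·M_2 + 6·M_3 + 1·M_4 = 6(Δ_3 - Δ_2) = 9
Natural end conditions: M_0 = M_4 = 0.
Hence M_0 = 0, M_1 = -426/125, M_2 = -342/125, M_3 = 603/250, M_4 = 0.
On [2, 4], with g_2(t) = a_2 + b_2·(t - 2) + c_2·(t - 2)² + d_2·(t - 2)³: c_2 = M_2/2 = -171/125, d_2 = (M_3 - M_2)/(6h_2) = 429/1000, b_2 = Δ_2 - h_2(2M_2 + M_3)/6 = -37/25.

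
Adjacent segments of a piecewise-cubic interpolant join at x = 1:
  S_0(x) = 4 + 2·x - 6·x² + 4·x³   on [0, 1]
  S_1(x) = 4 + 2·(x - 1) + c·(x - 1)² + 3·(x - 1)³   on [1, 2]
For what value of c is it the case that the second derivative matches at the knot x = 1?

S_0''(x) = -12 + 24·x, so S_0''(1) = 12. On the right, S_1''(1) = 2c, so c = 6.

6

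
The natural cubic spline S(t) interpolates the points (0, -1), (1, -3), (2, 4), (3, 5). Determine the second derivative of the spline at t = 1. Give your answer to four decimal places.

Write m_i for S''(x_i). With h_i = 1, 1, 1 and divided differences Δ_i = -2, 7, 1, the continuity of S' gives the tridiagonal system
  1·m_0 + 4·m_1 + 1·m_2 = 6(Δ_1 - Δ_0) = 54
  1·m_1 + 4·m_2 + 1·m_3 = 6(Δ_2 - Δ_1) = -36
Natural end conditions: m_0 = m_3 = 0.
Forward elimination and back-substitution give m_0 = 0, m_1 = 84/5, m_2 = -66/5, m_3 = 0.

16.8000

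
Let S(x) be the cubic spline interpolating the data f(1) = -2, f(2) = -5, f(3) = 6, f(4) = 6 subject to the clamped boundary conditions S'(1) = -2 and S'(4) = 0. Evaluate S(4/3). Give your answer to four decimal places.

-3.4247

Let m_i = S''(x_i). Step sizes h_i = 1, 1, 1; slopes of the chords Δ_i = (y_(i+1) - y_i)/h_i = -3, 11, 0.
  1·m_0 + 4·m_1 + 1·m_2 = 6(Δ_1 - Δ_0) = 84
  1·m_1 + 4·m_2 + 1·m_3 = 6(Δ_2 - Δ_1) = -66
Clamped end conditions give two more equations: 2h_0·m_0 + h_0·m_1 = 6(Δ_0 - S'(1)) = -6 and h_2·m_2 + 2h_2·m_3 = 6(S'(4) - Δ_2) = 0.
Forward elimination and back-substitution give m_0 = -292/15, m_1 = 494/15, m_2 = -424/15, m_3 = 212/15.
On [1, 2], S(x) = -2 - 2·(x - 1) - 146/15·(x - 1)² + 131/15·(x - 1)³.
With (x - 1) = 1/3: S(4/3) = -1387/405.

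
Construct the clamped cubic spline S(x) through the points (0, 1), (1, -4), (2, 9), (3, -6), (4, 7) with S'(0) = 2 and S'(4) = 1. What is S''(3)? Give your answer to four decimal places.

80.2143

With M_i denoting the second derivative at x_i, h_i = 1, 1, 1, 1, and Δ_i = (y_(i+1) − y_i)/h_i = -5, 13, -15, 13:
  1·M_0 + 4·M_1 + 1·M_2 = 6(Δ_1 - Δ_0) = 108
  1·M_1 + 4·M_2 + 1·M_3 = 6(Δ_2 - Δ_1) = -168
  1·M_2 + 4·M_3 + 1·M_4 = 6(Δ_3 - Δ_2) = 168
Clamped end conditions give two more equations: 2h_0·M_0 + h_0·M_1 = 6(Δ_0 - S'(0)) = -42 and h_3·M_3 + 2h_3·M_4 = 6(S'(4) - Δ_3) = -72.
Solving the tridiagonal system: M_0 = -1411/28, M_1 = 823/14, M_2 = -307/4, M_3 = 1123/14, M_4 = -2131/28.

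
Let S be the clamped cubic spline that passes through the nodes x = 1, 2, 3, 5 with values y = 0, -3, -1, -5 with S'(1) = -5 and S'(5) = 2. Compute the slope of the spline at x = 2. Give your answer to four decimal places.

With M_i denoting the second derivative at x_i, h_i = 1, 1, 2, and Δ_i = (y_(i+1) − y_i)/h_i = -3, 2, -2:
  1·M_0 + 4·M_1 + 1·M_2 = 6(Δ_1 - Δ_0) = 30
  1·M_1 + 6·M_2 + 2·M_3 = 6(Δ_2 - Δ_1) = -24
Clamped end conditions give two more equations: 2h_0·M_0 + h_0·M_1 = 6(Δ_0 - S'(1)) = 12 and h_2·M_2 + 2h_2·M_3 = 6(S'(5) - Δ_2) = 24.
Hence M_0 = 14/11, M_1 = 104/11, M_2 = -100/11, M_3 = 116/11.
On [2, 3], S'(x) = b_1 + 2c_1·(x - 2) + 3d_1·(x - 2)² with b_1 = Δ_1 - h_1(2M_1 + M_2)/6 = 4/11, c_1 = M_1/2 = 52/11, d_1 = (M_2 - M_1)/(6h_1) = -34/11. So S'(2) = 4/11.

0.3636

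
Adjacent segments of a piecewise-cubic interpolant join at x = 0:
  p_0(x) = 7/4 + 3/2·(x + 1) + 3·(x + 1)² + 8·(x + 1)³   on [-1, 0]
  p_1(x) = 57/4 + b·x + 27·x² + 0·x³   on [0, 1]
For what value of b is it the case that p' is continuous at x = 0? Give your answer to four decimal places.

p_0'(x) = 3/2 + 6·(x + 1) + 24·(x + 1)², so p_0'(0) = 63/2. On the right, p_1'(0) = b, so b = 63/2.

31.5000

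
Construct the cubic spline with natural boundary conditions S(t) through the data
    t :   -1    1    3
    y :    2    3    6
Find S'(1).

1

Let σ_i = S''(x_i). Step sizes h_i = 2, 2; slopes of the chords Δ_i = (y_(i+1) - y_i)/h_i = 1/2, 3/2.
  2·σ_0 + 8·σ_1 + 2·σ_2 = 6(Δ_1 - Δ_0) = 6
Natural end conditions: σ_0 = σ_2 = 0.
Solving: σ_0 = 0, σ_1 = 3/4, σ_2 = 0.
On [1, 3], S'(t) = b_1 + 2c_1·(t - 1) + 3d_1·(t - 1)² with b_1 = Δ_1 - h_1(2σ_1 + σ_2)/6 = 1, c_1 = σ_1/2 = 3/8, d_1 = (σ_2 - σ_1)/(6h_1) = -1/16. So S'(1) = 1.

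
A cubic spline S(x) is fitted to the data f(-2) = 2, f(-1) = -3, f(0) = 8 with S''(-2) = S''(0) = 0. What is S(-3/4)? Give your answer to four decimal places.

-1.5625

Let σ_i = S''(x_i). Step sizes h_i = 1, 1; slopes of the chords Δ_i = (y_(i+1) - y_i)/h_i = -5, 11.
  1·σ_0 + 4·σ_1 + 1·σ_2 = 6(Δ_1 - Δ_0) = 96
Natural end conditions: σ_0 = σ_2 = 0.
Hence σ_0 = 0, σ_1 = 24, σ_2 = 0.
On [-1, 0], S(x) = -3 + 3·(x + 1) + 12·(x + 1)² - 4·(x + 1)³.
With (x + 1) = 1/4: S(-3/4) = -25/16.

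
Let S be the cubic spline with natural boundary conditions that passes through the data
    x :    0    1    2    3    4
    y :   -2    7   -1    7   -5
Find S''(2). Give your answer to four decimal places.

Put M_i = S'' at the i-th knot. Here h = (1, 1, 1, 1) and Δ = (9, -8, 8, -12), so the interior equations h_(i-1)·M_(i-1) + 2(h_(i-1)+h_i)·M_i + h_i·M_(i+1) = 6(Δ_i − Δ_(i-1)) read
  1·M_0 + 4·M_1 + 1·M_2 = 6(Δ_1 - Δ_0) = -102
  1·M_1 + 4·M_2 + 1·M_3 = 6(Δ_2 - Δ_1) = 96
  1·M_2 + 4·M_3 + 1·M_4 = 6(Δ_3 - Δ_2) = -120
Natural end conditions: M_0 = M_4 = 0.
Solving: M_0 = 0, M_1 = -1017/28, M_2 = 303/7, M_3 = -1143/28, M_4 = 0.

43.2857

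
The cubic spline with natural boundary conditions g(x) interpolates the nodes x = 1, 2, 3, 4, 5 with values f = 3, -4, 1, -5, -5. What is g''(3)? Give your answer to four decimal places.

Let σ_i = g''(x_i). Step sizes h_i = 1, 1, 1, 1; slopes of the chords Δ_i = (y_(i+1) - y_i)/h_i = -7, 5, -6, 0.
  1·σ_0 + 4·σ_1 + 1·σ_2 = 6(Δ_1 - Δ_0) = 72
  1·σ_1 + 4·σ_2 + 1·σ_3 = 6(Δ_2 - Δ_1) = -66
  1·σ_2 + 4·σ_3 + 1·σ_4 = 6(Δ_3 - Δ_2) = 36
Natural end conditions: σ_0 = σ_4 = 0.
Forward elimination and back-substitution give σ_0 = 0, σ_1 = 345/14, σ_2 = -186/7, σ_3 = 219/14, σ_4 = 0.

-26.5714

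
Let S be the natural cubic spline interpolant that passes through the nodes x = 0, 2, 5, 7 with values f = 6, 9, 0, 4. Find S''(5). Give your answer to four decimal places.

With M_i denoting the second derivative at x_i, h_i = 2, 3, 2, and Δ_i = (y_(i+1) − y_i)/h_i = 3/2, -3, 2:
  2·M_0 + 10·M_1 + 3·M_2 = 6(Δ_1 - Δ_0) = -27
  3·M_1 + 10·M_2 + 2·M_3 = 6(Δ_2 - Δ_1) = 30
Natural end conditions: M_0 = M_3 = 0.
Forward elimination and back-substitution give M_0 = 0, M_1 = -360/91, M_2 = 381/91, M_3 = 0.

4.1868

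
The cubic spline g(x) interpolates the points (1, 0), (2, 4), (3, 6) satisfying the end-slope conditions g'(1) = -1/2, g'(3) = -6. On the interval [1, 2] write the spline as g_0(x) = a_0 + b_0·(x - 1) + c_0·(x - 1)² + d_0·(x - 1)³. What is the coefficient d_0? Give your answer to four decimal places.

With M_i denoting the second derivative at x_i, h_i = 1, 1, and Δ_i = (y_(i+1) − y_i)/h_i = 4, 2:
  1·M_0 + 4·M_1 + 1·M_2 = 6(Δ_1 - Δ_0) = -12
Clamped end conditions give two more equations: 2h_0·M_0 + h_0·M_1 = 6(Δ_0 - g'(1)) = 27 and h_1·M_1 + 2h_1·M_2 = 6(g'(3) - Δ_1) = -48.
Solving the tridiagonal system: M_0 = 55/4, M_1 = -1/2, M_2 = -95/4.
On [1, 2], with g_0(x) = a_0 + b_0·(x - 1) + c_0·(x - 1)² + d_0·(x - 1)³: c_0 = M_0/2 = 55/8, d_0 = (M_1 - M_0)/(6h_0) = -19/8, b_0 = Δ_0 - h_0(2M_0 + M_1)/6 = -1/2.

-2.3750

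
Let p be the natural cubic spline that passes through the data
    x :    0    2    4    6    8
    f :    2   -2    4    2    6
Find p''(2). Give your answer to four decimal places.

5.0357

Write σ_i for p''(x_i). With h_i = 2, 2, 2, 2 and divided differences Δ_i = -2, 3, -1, 2, the continuity of p' gives the tridiagonal system
  2·σ_0 + 8·σ_1 + 2·σ_2 = 6(Δ_1 - Δ_0) = 30
  2·σ_1 + 8·σ_2 + 2·σ_3 = 6(Δ_2 - Δ_1) = -24
  2·σ_2 + 8·σ_3 + 2·σ_4 = 6(Δ_3 - Δ_2) = 18
Natural end conditions: σ_0 = σ_4 = 0.
Hence σ_0 = 0, σ_1 = 141/28, σ_2 = -36/7, σ_3 = 99/28, σ_4 = 0.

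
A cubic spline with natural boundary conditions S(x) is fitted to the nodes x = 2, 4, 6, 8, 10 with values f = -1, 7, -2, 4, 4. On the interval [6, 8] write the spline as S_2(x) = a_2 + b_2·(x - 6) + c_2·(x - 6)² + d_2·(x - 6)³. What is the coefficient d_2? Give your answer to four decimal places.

Put M_i = S'' at the i-th knot. Here h = (2, 2, 2, 2) and Δ = (4, -9/2, 3, 0), so the interior equations h_(i-1)·M_(i-1) + 2(h_(i-1)+h_i)·M_i + h_i·M_(i+1) = 6(Δ_i − Δ_(i-1)) read
  2·M_0 + 8·M_1 + 2·M_2 = 6(Δ_1 - Δ_0) = -51
  2·M_1 + 8·M_2 + 2·M_3 = 6(Δ_2 - Δ_1) = 45
  2·M_2 + 8·M_3 + 2·M_4 = 6(Δ_3 - Δ_2) = -18
Natural end conditions: M_0 = M_4 = 0.
Solving: M_0 = 0, M_1 = -963/112, M_2 = 249/28, M_3 = -501/112, M_4 = 0.
On [6, 8], with S_2(x) = a_2 + b_2·(x - 6) + c_2·(x - 6)² + d_2·(x - 6)³: c_2 = M_2/2 = 249/56, d_2 = (M_3 - M_2)/(6h_2) = -499/448, b_2 = Δ_2 - h_2(2M_2 + M_3)/6 = -23/16.

-1.1138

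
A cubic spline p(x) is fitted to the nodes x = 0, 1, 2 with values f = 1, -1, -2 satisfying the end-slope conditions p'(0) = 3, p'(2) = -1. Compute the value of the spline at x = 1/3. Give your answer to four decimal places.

1.1296

Write σ_i for p''(x_i). With h_i = 1, 1 and divided differences Δ_i = -2, -1, the continuity of p' gives the tridiagonal system
  1·σ_0 + 4·σ_1 + 1·σ_2 = 6(Δ_1 - Δ_0) = 6
Clamped end conditions give two more equations: 2h_0·σ_0 + h_0·σ_1 = 6(Δ_0 - p'(0)) = -30 and h_1·σ_1 + 2h_1·σ_2 = 6(p'(2) - Δ_1) = 0.
Solving: σ_0 = -37/2, σ_1 = 7, σ_2 = -7/2.
On [0, 1], p(x) = 1 + 3·x - 37/4·x² + 17/4·x³.
With x = 1/3: p(1/3) = 61/54.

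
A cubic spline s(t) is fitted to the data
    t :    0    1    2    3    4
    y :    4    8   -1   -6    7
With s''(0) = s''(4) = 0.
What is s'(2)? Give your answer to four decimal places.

With M_i denoting the second derivative at x_i, h_i = 1, 1, 1, 1, and Δ_i = (y_(i+1) − y_i)/h_i = 4, -9, -5, 13:
  1·M_0 + 4·M_1 + 1·M_2 = 6(Δ_1 - Δ_0) = -78
  1·M_1 + 4·M_2 + 1·M_3 = 6(Δ_2 - Δ_1) = 24
  1·M_2 + 4·M_3 + 1·M_4 = 6(Δ_3 - Δ_2) = 108
Natural end conditions: M_0 = M_4 = 0.
Solving: M_0 = 0, M_1 = -579/28, M_2 = 33/7, M_3 = 723/28, M_4 = 0.
On [2, 3], s'(t) = b_2 + 2c_2·(t - 2) + 3d_2·(t - 2)² with b_2 = Δ_2 - h_2(2M_2 + M_3)/6 = -87/8, c_2 = M_2/2 = 33/14, d_2 = (M_3 - M_2)/(6h_2) = 197/56. So s'(2) = -87/8.

-10.8750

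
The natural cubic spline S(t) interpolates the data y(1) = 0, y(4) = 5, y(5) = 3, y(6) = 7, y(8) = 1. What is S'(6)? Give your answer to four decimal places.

Let m_i = S''(x_i). Step sizes h_i = 3, 1, 1, 2; slopes of the chords Δ_i = (y_(i+1) - y_i)/h_i = 5/3, -2, 4, -3.
  3·m_0 + 8·m_1 + 1·m_2 = 6(Δ_1 - Δ_0) = -22
  1·m_1 + 4·m_2 + 1·m_3 = 6(Δ_2 - Δ_1) = 36
  1·m_2 + 6·m_3 + 2·m_4 = 6(Δ_3 - Δ_2) = -42
Natural end conditions: m_0 = m_4 = 0.
Solving: m_0 = 0, m_1 = -382/89, m_2 = 1098/89, m_3 = -806/89, m_4 = 0.
On [6, 8], S'(t) = b_3 + 2c_3·(t - 6) + 3d_3·(t - 6)² with b_3 = Δ_3 - h_3(2m_3 + m_4)/6 = 811/267, c_3 = m_3/2 = -403/89, d_3 = (m_4 - m_3)/(6h_3) = 403/534. So S'(6) = 811/267.

3.0375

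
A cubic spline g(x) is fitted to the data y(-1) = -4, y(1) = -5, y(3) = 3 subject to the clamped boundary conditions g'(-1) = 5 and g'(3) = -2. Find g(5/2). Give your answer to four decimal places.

2.4883

Put σ_i = g'' at the i-th knot. Here h = (2, 2) and Δ = (-1/2, 4), so the interior equations h_(i-1)·σ_(i-1) + 2(h_(i-1)+h_i)·σ_i + h_i·σ_(i+1) = 6(Δ_i − Δ_(i-1)) read
  2·σ_0 + 8·σ_1 + 2·σ_2 = 6(Δ_1 - Δ_0) = 27
Clamped end conditions give two more equations: 2h_0·σ_0 + h_0·σ_1 = 6(Δ_0 - g'(-1)) = -33 and h_1·σ_1 + 2h_1·σ_2 = 6(g'(3) - Δ_1) = -36.
Hence σ_0 = -107/8, σ_1 = 41/4, σ_2 = -113/8.
On [1, 3], g(x) = -5 + 15/8·(x - 1) + 41/8·(x - 1)² - 65/32·(x - 1)³.
With (x - 1) = 3/2: g(5/2) = 637/256.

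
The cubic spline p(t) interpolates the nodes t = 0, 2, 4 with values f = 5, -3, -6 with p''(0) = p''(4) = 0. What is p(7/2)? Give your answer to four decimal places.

-5.5430

Put σ_i = p'' at the i-th knot. Here h = (2, 2) and Δ = (-4, -3/2), so the interior equations h_(i-1)·σ_(i-1) + 2(h_(i-1)+h_i)·σ_i + h_i·σ_(i+1) = 6(Δ_i − Δ_(i-1)) read
  2·σ_0 + 8·σ_1 + 2·σ_2 = 6(Δ_1 - Δ_0) = 15
Natural end conditions: σ_0 = σ_2 = 0.
Solving the tridiagonal system: σ_0 = 0, σ_1 = 15/8, σ_2 = 0.
On [2, 4], p(t) = -3 - 11/4·(t - 2) + 15/16·(t - 2)² - 5/32·(t - 2)³.
With (t - 2) = 3/2: p(7/2) = -1419/256.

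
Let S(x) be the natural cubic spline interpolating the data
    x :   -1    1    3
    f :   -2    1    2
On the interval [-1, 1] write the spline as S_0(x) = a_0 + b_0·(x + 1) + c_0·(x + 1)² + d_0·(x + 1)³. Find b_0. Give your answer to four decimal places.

1.7500

Put m_i = S'' at the i-th knot. Here h = (2, 2) and Δ = (3/2, 1/2), so the interior equations h_(i-1)·m_(i-1) + 2(h_(i-1)+h_i)·m_i + h_i·m_(i+1) = 6(Δ_i − Δ_(i-1)) read
  2·m_0 + 8·m_1 + 2·m_2 = 6(Δ_1 - Δ_0) = -6
Natural end conditions: m_0 = m_2 = 0.
Solving the tridiagonal system: m_0 = 0, m_1 = -3/4, m_2 = 0.
On [-1, 1], with S_0(x) = a_0 + b_0·(x + 1) + c_0·(x + 1)² + d_0·(x + 1)³: c_0 = m_0/2 = 0, d_0 = (m_1 - m_0)/(6h_0) = -1/16, b_0 = Δ_0 - h_0(2m_0 + m_1)/6 = 7/4.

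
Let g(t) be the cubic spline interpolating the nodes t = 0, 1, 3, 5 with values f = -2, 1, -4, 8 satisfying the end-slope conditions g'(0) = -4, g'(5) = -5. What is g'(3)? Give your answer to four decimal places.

3.2391

With M_i denoting the second derivative at x_i, h_i = 1, 2, 2, and Δ_i = (y_(i+1) − y_i)/h_i = 3, -5/2, 6:
  1·M_0 + 6·M_1 + 2·M_2 = 6(Δ_1 - Δ_0) = -33
  2·M_1 + 8·M_2 + 2·M_3 = 6(Δ_2 - Δ_1) = 51
Clamped end conditions give two more equations: 2h_0·M_0 + h_0·M_1 = 6(Δ_0 - g'(0)) = 42 and h_2·M_2 + 2h_2·M_3 = 6(g'(5) - Δ_2) = -66.
Forward elimination and back-substitution give M_0 = 665/23, M_1 = -364/23, M_2 = 380/23, M_3 = -1139/46.
On [3, 5], g'(t) = b_2 + 2c_2·(t - 3) + 3d_2·(t - 3)² with b_2 = Δ_2 - h_2(2M_2 + M_3)/6 = 149/46, c_2 = M_2/2 = 190/23, d_2 = (M_3 - M_2)/(6h_2) = -633/184. So g'(3) = 149/46.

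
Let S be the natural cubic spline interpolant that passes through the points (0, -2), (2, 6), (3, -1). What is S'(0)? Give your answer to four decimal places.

Let m_i = S''(x_i). Step sizes h_i = 2, 1; slopes of the chords Δ_i = (y_(i+1) - y_i)/h_i = 4, -7.
  2·m_0 + 6·m_1 + 1·m_2 = 6(Δ_1 - Δ_0) = -66
Natural end conditions: m_0 = m_2 = 0.
Solving the tridiagonal system: m_0 = 0, m_1 = -11, m_2 = 0.
On [0, 2], S'(x) = b_0 + 2c_0·x + 3d_0·x² with b_0 = Δ_0 - h_0(2m_0 + m_1)/6 = 23/3, c_0 = m_0/2 = 0, d_0 = (m_1 - m_0)/(6h_0) = -11/12. So S'(0) = 23/3.

7.6667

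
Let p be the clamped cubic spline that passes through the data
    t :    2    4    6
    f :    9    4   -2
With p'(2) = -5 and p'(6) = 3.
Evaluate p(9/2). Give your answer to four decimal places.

With σ_i denoting the second derivative at x_i, h_i = 2, 2, and Δ_i = (y_(i+1) − y_i)/h_i = -5/2, -3:
  2·σ_0 + 8·σ_1 + 2·σ_2 = 6(Δ_1 - Δ_0) = -3
Clamped end conditions give two more equations: 2h_0·σ_0 + h_0·σ_1 = 6(Δ_0 - p'(2)) = 15 and h_1·σ_1 + 2h_1·σ_2 = 6(p'(6) - Δ_1) = 36.
Forward elimination and back-substitution give σ_0 = 49/8, σ_1 = -19/4, σ_2 = 91/8.
On [4, 6], p(t) = 4 - 29/8·(t - 4) - 19/8·(t - 4)² + 43/32·(t - 4)³.
With (t - 4) = 1/2: p(9/2) = 451/256.

1.7617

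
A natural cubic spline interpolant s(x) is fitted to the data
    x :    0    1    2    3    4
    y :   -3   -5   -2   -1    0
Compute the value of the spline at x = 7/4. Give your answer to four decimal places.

Put σ_i = s'' at the i-th knot. Here h = (1, 1, 1, 1) and Δ = (-2, 3, 1, 1), so the interior equations h_(i-1)·σ_(i-1) + 2(h_(i-1)+h_i)·σ_i + h_i·σ_(i+1) = 6(Δ_i − Δ_(i-1)) read
  1·σ_0 + 4·σ_1 + 1·σ_2 = 6(Δ_1 - Δ_0) = 30
  1·σ_1 + 4·σ_2 + 1·σ_3 = 6(Δ_2 - Δ_1) = -12
  1·σ_2 + 4·σ_3 + 1·σ_4 = 6(Δ_3 - Δ_2) = 0
Natural end conditions: σ_0 = σ_4 = 0.
Hence σ_0 = 0, σ_1 = 249/28, σ_2 = -39/7, σ_3 = 39/28, σ_4 = 0.
On [1, 2], s(x) = -5 + 27/28·(x - 1) + 249/56·(x - 1)² - 135/56·(x - 1)³.
With (x - 1) = 3/4: s(7/4) = -10009/3584.

-2.7927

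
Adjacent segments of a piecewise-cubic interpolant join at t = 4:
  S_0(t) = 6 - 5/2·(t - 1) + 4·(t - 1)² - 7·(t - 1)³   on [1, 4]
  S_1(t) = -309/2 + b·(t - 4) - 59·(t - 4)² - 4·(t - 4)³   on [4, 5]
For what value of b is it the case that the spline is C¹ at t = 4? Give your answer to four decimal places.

-167.5000

S_0'(t) = -5/2 + 8·(t - 1) - 21·(t - 1)², so S_0'(4) = -335/2. On the right, S_1'(4) = b, so b = -335/2.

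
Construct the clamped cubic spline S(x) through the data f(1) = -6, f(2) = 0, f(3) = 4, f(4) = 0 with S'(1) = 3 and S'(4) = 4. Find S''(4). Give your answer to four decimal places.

34.2667

Put m_i = S'' at the i-th knot. Here h = (1, 1, 1) and Δ = (6, 4, -4), so the interior equations h_(i-1)·m_(i-1) + 2(h_(i-1)+h_i)·m_i + h_i·m_(i+1) = 6(Δ_i − Δ_(i-1)) read
  1·m_0 + 4·m_1 + 1·m_2 = 6(Δ_1 - Δ_0) = -12
  1·m_1 + 4·m_2 + 1·m_3 = 6(Δ_2 - Δ_1) = -48
Clamped end conditions give two more equations: 2h_0·m_0 + h_0·m_1 = 6(Δ_0 - S'(1)) = 18 and h_2·m_2 + 2h_2·m_3 = 6(S'(4) - Δ_2) = 48.
Forward elimination and back-substitution give m_0 = 136/15, m_1 = -2/15, m_2 = -308/15, m_3 = 514/15.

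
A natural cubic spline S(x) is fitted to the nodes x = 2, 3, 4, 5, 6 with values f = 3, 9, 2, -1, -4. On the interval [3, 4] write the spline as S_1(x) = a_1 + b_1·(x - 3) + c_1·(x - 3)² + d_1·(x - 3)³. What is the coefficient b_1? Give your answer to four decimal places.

With M_i denoting the second derivative at x_i, h_i = 1, 1, 1, 1, and Δ_i = (y_(i+1) − y_i)/h_i = 6, -7, -3, -3:
  1·M_0 + 4·M_1 + 1·M_2 = 6(Δ_1 - Δ_0) = -78
  1·M_1 + 4·M_2 + 1·M_3 = 6(Δ_2 - Δ_1) = 24
  1·M_2 + 4·M_3 + 1·M_4 = 6(Δ_3 - Δ_2) = 0
Natural end conditions: M_0 = M_4 = 0.
Solving: M_0 = 0, M_1 = -633/28, M_2 = 87/7, M_3 = -87/28, M_4 = 0.
On [3, 4], with S_1(x) = a_1 + b_1·(x - 3) + c_1·(x - 3)² + d_1·(x - 3)³: c_1 = M_1/2 = -633/56, d_1 = (M_2 - M_1)/(6h_1) = 327/56, b_1 = Δ_1 - h_1(2M_1 + M_2)/6 = -43/28.

-1.5357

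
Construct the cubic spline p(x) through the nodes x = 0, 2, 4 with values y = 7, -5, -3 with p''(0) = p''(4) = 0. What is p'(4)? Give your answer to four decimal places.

2.7500

Let σ_i = p''(x_i). Step sizes h_i = 2, 2; slopes of the chords Δ_i = (y_(i+1) - y_i)/h_i = -6, 1.
  2·σ_0 + 8·σ_1 + 2·σ_2 = 6(Δ_1 - Δ_0) = 42
Natural end conditions: σ_0 = σ_2 = 0.
Forward elimination and back-substitution give σ_0 = 0, σ_1 = 21/4, σ_2 = 0.
On [2, 4], p'(x) = b_1 + 2c_1·(x - 2) + 3d_1·(x - 2)² with b_1 = Δ_1 - h_1(2σ_1 + σ_2)/6 = -5/2, c_1 = σ_1/2 = 21/8, d_1 = (σ_2 - σ_1)/(6h_1) = -7/16. So p'(4) = 11/4.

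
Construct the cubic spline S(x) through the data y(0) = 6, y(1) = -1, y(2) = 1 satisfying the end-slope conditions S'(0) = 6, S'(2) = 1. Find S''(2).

-19

Let M_i = S''(x_i). Step sizes h_i = 1, 1; slopes of the chords Δ_i = (y_(i+1) - y_i)/h_i = -7, 2.
  1·M_0 + 4·M_1 + 1·M_2 = 6(Δ_1 - Δ_0) = 54
Clamped end conditions give two more equations: 2h_0·M_0 + h_0·M_1 = 6(Δ_0 - S'(0)) = -78 and h_1·M_1 + 2h_1·M_2 = 6(S'(2) - Δ_1) = -6.
Forward elimination and back-substitution give M_0 = -55, M_1 = 32, M_2 = -19.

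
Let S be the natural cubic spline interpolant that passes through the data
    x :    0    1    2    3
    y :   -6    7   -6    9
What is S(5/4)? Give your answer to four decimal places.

4.4813

Let m_i = S''(x_i). Step sizes h_i = 1, 1, 1; slopes of the chords Δ_i = (y_(i+1) - y_i)/h_i = 13, -13, 15.
  1·m_0 + 4·m_1 + 1·m_2 = 6(Δ_1 - Δ_0) = -156
  1·m_1 + 4·m_2 + 1·m_3 = 6(Δ_2 - Δ_1) = 168
Natural end conditions: m_0 = m_3 = 0.
Hence m_0 = 0, m_1 = -264/5, m_2 = 276/5, m_3 = 0.
On [1, 2], S(x) = 7 - 23/5·(x - 1) - 132/5·(x - 1)² + 18·(x - 1)³.
With (x - 1) = 1/4: S(5/4) = 717/160.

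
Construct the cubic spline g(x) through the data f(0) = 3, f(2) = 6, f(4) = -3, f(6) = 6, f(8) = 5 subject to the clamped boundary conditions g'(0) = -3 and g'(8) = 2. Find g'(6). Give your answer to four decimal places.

2.5714

Write M_i for g''(x_i). With h_i = 2, 2, 2, 2 and divided differences Δ_i = 3/2, -9/2, 9/2, -1/2, the continuity of g' gives the tridiagonal system
  2·M_0 + 8·M_1 + 2·M_2 = 6(Δ_1 - Δ_0) = -36
  2·M_1 + 8·M_2 + 2·M_3 = 6(Δ_2 - Δ_1) = 54
  2·M_2 + 8·M_3 + 2·M_4 = 6(Δ_3 - Δ_2) = -30
Clamped end conditions give two more equations: 2h_0·M_0 + h_0·M_1 = 6(Δ_0 - g'(0)) = 27 and h_3·M_3 + 2h_3·M_4 = 6(g'(8) - Δ_3) = 15.
Solving: M_0 = 167/14, M_1 = -145/14, M_2 = 23/2, M_3 = -121/14, M_4 = 113/14.
On [6, 8], g'(x) = b_3 + 2c_3·(x - 6) + 3d_3·(x - 6)² with b_3 = Δ_3 - h_3(2M_3 + M_4)/6 = 18/7, c_3 = M_3/2 = -121/28, d_3 = (M_4 - M_3)/(6h_3) = 39/28. So g'(6) = 18/7.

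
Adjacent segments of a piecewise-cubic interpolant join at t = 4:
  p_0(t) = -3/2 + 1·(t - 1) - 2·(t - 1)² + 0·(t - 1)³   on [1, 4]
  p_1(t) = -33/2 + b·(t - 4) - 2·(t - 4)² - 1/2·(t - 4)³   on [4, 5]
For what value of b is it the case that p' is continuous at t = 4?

-11

p_0'(t) = 1 - 4·(t - 1) + 0·(t - 1)², so p_0'(4) = -11. On the right, p_1'(4) = b, so b = -11.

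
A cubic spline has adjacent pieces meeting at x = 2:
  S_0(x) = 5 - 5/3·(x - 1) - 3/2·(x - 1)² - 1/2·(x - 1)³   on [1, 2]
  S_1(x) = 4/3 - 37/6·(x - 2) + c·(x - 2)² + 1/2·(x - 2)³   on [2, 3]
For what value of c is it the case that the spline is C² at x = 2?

S_0''(x) = -3 - 3·(x - 1), so S_0''(2) = -6. On the right, S_1''(2) = 2c, so c = -3.

-3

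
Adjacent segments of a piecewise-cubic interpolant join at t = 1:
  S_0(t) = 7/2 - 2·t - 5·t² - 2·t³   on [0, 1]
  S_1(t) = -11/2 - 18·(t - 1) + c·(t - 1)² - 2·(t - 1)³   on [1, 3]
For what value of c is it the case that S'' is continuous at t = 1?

-11

S_0''(t) = -10 - 12·t, so S_0''(1) = -22. On the right, S_1''(1) = 2c, so c = -11.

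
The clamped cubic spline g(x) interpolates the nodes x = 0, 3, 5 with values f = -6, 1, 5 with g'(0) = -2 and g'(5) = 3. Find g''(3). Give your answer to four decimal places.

-2.4000

Write m_i for g''(x_i). With h_i = 3, 2 and divided differences Δ_i = 7/3, 2, the continuity of g' gives the tridiagonal system
  3·m_0 + 10·m_1 + 2·m_2 = 6(Δ_1 - Δ_0) = -2
Clamped end conditions give two more equations: 2h_0·m_0 + h_0·m_1 = 6(Δ_0 - g'(0)) = 26 and h_1·m_1 + 2h_1·m_2 = 6(g'(5) - Δ_1) = 6.
Solving the tridiagonal system: m_0 = 83/15, m_1 = -12/5, m_2 = 27/10.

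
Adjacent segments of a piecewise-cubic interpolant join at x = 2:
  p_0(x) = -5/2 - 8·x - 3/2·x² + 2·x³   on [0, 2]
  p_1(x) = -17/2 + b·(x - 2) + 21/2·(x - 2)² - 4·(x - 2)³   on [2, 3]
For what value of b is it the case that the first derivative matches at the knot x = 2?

p_0'(x) = -8 - 3·x + 6·x², so p_0'(2) = 10. On the right, p_1'(2) = b, so b = 10.

10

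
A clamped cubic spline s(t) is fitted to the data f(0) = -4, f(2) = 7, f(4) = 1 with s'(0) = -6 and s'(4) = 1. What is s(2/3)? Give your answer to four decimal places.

Put σ_i = s'' at the i-th knot. Here h = (2, 2) and Δ = (11/2, -3), so the interior equations h_(i-1)·σ_(i-1) + 2(h_(i-1)+h_i)·σ_i + h_i·σ_(i+1) = 6(Δ_i − Δ_(i-1)) read
  2·σ_0 + 8·σ_1 + 2·σ_2 = 6(Δ_1 - Δ_0) = -51
Clamped end conditions give two more equations: 2h_0·σ_0 + h_0·σ_1 = 6(Δ_0 - s'(0)) = 69 and h_1·σ_1 + 2h_1·σ_2 = 6(s'(4) - Δ_1) = 24.
Forward elimination and back-substitution give σ_0 = 203/8, σ_1 = -65/4, σ_2 = 113/8.
On [0, 2], s(t) = -4 - 6·t + 203/16·t² - 111/32·t³.
With t = 2/3: s(2/3) = -61/18.

-3.3889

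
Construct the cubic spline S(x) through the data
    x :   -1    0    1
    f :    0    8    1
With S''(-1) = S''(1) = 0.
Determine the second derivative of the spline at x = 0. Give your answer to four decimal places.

Put M_i = S'' at the i-th knot. Here h = (1, 1) and Δ = (8, -7), so the interior equations h_(i-1)·M_(i-1) + 2(h_(i-1)+h_i)·M_i + h_i·M_(i+1) = 6(Δ_i − Δ_(i-1)) read
  1·M_0 + 4·M_1 + 1·M_2 = 6(Δ_1 - Δ_0) = -90
Natural end conditions: M_0 = M_2 = 0.
Solving: M_0 = 0, M_1 = -45/2, M_2 = 0.

-22.5000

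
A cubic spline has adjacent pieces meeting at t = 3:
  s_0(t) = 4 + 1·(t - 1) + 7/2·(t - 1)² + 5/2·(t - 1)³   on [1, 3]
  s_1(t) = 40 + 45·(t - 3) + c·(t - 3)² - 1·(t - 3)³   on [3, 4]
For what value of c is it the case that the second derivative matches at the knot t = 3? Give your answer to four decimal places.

s_0''(t) = 7 + 15·(t - 1), so s_0''(3) = 37. On the right, s_1''(3) = 2c, so c = 37/2.

18.5000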